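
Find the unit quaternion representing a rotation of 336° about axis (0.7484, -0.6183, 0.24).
-0.9781 + 0.1556i - 0.1286j + 0.0499k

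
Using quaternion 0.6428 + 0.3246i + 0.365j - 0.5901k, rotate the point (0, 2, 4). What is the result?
(2.336, -3.207, 2.064)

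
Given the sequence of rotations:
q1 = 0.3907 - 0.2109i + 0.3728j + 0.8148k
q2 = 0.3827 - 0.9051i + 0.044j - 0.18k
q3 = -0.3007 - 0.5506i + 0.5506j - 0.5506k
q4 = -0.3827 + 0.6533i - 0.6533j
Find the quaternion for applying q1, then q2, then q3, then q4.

q2 · q1 = 0.0889 - 0.3314i + 0.9353j - 0.0866k
q3 · q2 · q1 = -0.7719 + 0.518i - 0.0975j - 0.3554k
q4 · q3 · q2 · q1 = -0.1067 - 0.4703i + 0.7738j + 0.4107k
-0.1067 - 0.4703i + 0.7738j + 0.4107k


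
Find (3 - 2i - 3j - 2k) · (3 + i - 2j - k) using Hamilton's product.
3 - 4i - 19j - 2k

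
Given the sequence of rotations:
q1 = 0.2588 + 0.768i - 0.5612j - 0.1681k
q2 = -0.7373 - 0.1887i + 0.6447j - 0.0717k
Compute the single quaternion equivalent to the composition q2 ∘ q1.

q2 · q1 = 0.3039 - 0.7637i + 0.4938j - 0.2838k
0.3039 - 0.7637i + 0.4938j - 0.2838k


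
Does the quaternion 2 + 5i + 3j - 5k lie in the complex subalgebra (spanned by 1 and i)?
No. The quaternion 2 + 5i + 3j - 5k has j-coefficient y = 3 and k-coefficient z = -5, not both zero, so it does not lie in the complex subalgebra spanned by 1 and i.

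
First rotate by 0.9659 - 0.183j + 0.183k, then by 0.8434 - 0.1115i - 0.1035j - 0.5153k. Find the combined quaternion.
0.89 - 0.2209i - 0.2339j - 0.323k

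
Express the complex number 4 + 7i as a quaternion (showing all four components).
4 + 7i + 0j + 0k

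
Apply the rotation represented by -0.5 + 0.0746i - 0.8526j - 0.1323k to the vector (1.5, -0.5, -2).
(-2.269, -1.07, -0.454)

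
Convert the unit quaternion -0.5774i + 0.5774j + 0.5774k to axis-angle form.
axis = (-√3/3, √3/3, √3/3), θ = π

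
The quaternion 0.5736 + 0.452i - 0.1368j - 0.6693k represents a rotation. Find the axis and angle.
axis = (0.5518, -0.167, -0.8171), θ = 110°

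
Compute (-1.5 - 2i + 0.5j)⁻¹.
-0.2308 + 0.3077i - 0.0769j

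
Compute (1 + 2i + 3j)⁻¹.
0.0714 - 0.1429i - 0.2143j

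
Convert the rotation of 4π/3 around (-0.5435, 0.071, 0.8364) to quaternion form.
-0.5 - 0.4707i + 0.0615j + 0.7243k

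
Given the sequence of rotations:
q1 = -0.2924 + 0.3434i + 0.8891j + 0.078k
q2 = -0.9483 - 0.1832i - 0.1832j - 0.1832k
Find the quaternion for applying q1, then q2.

q2 · q1 = 0.5174 - 0.1235i - 0.8382j - 0.1204k
0.5174 - 0.1235i - 0.8382j - 0.1204k


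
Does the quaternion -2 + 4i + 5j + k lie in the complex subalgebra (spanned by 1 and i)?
No. The quaternion -2 + 4i + 5j + k has j-coefficient y = 5 and k-coefficient z = 1, not both zero, so it does not lie in the complex subalgebra spanned by 1 and i.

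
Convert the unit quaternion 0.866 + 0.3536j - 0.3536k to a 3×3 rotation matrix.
[[0.4999, 0.6124, 0.6124], [-0.6124, 0.7499, -0.2501], [-0.6124, -0.2501, 0.7499]]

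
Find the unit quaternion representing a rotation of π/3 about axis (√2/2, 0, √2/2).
0.866 + 0.3536i + 0.3536k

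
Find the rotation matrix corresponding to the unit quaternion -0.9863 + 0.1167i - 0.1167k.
[[0.9728, -0.2302, -0.0272], [0.2302, 0.9455, 0.2302], [-0.0272, -0.2302, 0.9728]]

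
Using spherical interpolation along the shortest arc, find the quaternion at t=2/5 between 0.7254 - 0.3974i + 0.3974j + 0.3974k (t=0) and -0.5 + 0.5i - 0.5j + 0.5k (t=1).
0.7136 - 0.4948i + 0.4948j + 0.0355k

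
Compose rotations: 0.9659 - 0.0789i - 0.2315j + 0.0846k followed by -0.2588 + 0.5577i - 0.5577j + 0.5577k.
-0.3823 + 0.641i - 0.57j + 0.3437k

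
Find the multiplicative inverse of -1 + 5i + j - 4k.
-0.0233 - 0.1163i - 0.0233j + 0.093k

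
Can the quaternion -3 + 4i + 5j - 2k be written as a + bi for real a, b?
No. The quaternion -3 + 4i + 5j - 2k has j-coefficient y = 5 and k-coefficient z = -2, not both zero, so it does not lie in the complex subalgebra spanned by 1 and i.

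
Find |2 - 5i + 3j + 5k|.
√63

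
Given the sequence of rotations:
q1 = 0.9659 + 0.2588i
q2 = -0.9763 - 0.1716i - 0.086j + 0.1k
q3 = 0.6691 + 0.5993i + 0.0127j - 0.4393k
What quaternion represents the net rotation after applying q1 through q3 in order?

q2 · q1 = -0.8986 - 0.4184i - 0.0572j + 0.1188k
q3 · q2 · q1 = -0.2976 - 0.8421i + 0.0629j + 0.4453k
-0.2976 - 0.8421i + 0.0629j + 0.4453k


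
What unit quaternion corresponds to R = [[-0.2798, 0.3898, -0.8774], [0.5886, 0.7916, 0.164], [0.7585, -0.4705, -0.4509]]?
0.515 - 0.308i - 0.7941j + 0.0965k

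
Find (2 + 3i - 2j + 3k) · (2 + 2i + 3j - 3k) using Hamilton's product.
13 + 7i + 17j + 13k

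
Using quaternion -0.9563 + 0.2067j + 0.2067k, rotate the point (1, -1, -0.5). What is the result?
(0.631, -1.353, -0.147)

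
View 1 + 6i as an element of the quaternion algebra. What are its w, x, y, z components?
1 + 6i + 0j + 0k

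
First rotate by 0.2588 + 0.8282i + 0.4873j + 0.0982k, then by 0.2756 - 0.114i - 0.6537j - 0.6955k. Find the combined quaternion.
0.5526 + 0.4735i - 0.5997j + 0.3329k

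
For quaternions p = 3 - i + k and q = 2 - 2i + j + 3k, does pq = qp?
No: pq = 1 - 9i + 4j + 10k ≠ 1 - 7i + 2j + 12k = qp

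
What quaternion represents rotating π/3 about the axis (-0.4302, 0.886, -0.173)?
0.866 - 0.2151i + 0.443j - 0.0865k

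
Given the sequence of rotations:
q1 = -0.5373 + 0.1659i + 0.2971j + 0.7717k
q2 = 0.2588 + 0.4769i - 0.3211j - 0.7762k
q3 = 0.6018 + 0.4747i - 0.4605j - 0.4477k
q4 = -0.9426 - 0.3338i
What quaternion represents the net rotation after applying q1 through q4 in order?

q2 · q1 = 0.4762 - 0.2305i - 0.2474j + 0.8117k
q3 · q2 · q1 = 0.6455 - 0.3972i - 0.6503j + 0.0517k
q4 · q3 · q2 · q1 = -0.741 + 0.1589i + 0.6302j + 0.1683k
-0.741 + 0.1589i + 0.6302j + 0.1683k


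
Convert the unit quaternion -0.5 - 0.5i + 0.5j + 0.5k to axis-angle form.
axis = (-√3/3, √3/3, √3/3), θ = 4π/3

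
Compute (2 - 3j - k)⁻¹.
0.1429 + 0.2143j + 0.0714k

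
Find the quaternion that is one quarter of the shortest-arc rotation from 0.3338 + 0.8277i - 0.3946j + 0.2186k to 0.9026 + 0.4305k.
0.5605 + 0.6906i - 0.3293j + 0.3169k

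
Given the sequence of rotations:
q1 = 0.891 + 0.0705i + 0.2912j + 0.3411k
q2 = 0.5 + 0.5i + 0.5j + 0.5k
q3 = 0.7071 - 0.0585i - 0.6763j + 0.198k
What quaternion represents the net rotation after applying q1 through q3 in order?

q2 · q1 = 0.0941 + 0.5057i + 0.4558j + 0.7264k
q3 · q2 · q1 = 0.2606 - 0.2294i + 0.4013j + 0.8476k
0.2606 - 0.2294i + 0.4013j + 0.8476k


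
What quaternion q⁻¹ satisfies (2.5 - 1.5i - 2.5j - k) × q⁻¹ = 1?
0.1587 + 0.0952i + 0.1587j + 0.0635k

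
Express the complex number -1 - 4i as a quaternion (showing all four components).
-1 - 4i + 0j + 0k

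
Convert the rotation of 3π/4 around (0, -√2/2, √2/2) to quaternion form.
0.3827 - 0.6533j + 0.6533k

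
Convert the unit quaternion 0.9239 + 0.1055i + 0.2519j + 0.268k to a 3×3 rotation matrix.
[[0.7294, -0.4421, 0.522], [0.5484, 0.8341, -0.0599], [-0.4089, 0.33, 0.8508]]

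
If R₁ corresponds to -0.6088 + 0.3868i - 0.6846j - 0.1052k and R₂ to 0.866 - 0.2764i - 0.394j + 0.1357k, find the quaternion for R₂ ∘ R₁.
-0.6758 + 0.6376i - 0.3296j + 0.1679k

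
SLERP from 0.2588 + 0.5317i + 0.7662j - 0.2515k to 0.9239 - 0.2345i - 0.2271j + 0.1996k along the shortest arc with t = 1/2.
-0.4464 + 0.5143i + 0.6667j - 0.3028k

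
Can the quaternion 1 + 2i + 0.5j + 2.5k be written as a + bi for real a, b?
No. The quaternion 1 + 2i + 0.5j + 2.5k has j-coefficient y = 0.5 and k-coefficient z = 2.5, not both zero, so it does not lie in the complex subalgebra spanned by 1 and i.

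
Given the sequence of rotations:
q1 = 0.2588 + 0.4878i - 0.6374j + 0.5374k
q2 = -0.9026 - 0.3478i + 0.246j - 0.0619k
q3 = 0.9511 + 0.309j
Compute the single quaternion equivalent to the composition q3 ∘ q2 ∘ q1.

q2 · q1 = 0.1261 - 0.4376i + 0.7957j - 0.3994k
q3 · q2 · q1 = -0.1259 - 0.5396i + 0.7958j - 0.2447k
-0.1259 - 0.5396i + 0.7958j - 0.2447k


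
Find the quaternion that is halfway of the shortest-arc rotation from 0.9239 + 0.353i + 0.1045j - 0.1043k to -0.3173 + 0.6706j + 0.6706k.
0.7718 + 0.2195i - 0.352j - 0.4819k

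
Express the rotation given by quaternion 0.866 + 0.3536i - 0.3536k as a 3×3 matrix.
[[0.7499, 0.6124, -0.2501], [-0.6124, 0.4999, -0.6124], [-0.2501, 0.6124, 0.7499]]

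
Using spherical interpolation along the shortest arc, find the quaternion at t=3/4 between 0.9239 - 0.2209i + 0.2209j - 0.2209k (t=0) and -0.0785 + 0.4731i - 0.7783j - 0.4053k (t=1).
0.3749 - 0.4807i + 0.7434j + 0.2753k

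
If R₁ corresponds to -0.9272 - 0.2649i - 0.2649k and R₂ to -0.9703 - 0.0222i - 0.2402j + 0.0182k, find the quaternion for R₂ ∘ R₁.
0.8986 + 0.3412i + 0.212j + 0.1765k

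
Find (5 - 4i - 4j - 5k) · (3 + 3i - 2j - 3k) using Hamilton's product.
4 + 5i - 49j - 10k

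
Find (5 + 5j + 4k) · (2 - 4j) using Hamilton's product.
30 + 16i - 10j + 8k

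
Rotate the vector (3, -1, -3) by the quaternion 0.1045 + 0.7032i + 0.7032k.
(-2.787, 1.86, 2.787)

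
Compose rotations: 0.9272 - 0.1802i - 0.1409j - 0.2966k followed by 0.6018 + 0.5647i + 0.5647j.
0.7393 + 0.2477i + 0.6063j - 0.1563k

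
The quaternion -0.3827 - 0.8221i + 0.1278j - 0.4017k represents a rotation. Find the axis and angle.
axis = (-0.8898, 0.1383, -0.4348), θ = 5π/4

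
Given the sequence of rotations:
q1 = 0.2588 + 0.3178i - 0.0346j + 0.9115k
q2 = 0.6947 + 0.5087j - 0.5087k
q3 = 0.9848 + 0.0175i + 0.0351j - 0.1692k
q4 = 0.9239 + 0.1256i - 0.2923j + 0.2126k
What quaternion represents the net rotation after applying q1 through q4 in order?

q2 · q1 = 0.6611 + 0.6669i - 0.054j + 0.3399k
q3 · q2 · q1 = 0.6988 + 0.6711i - 0.1488j + 0.1985k
q4 · q3 · q2 · q1 = 0.4756 + 0.6814i - 0.224j + 0.5094k
0.4756 + 0.6814i - 0.224j + 0.5094k


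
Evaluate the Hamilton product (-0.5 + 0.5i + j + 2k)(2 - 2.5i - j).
1.25 + 4.25i - 2.5j + 6k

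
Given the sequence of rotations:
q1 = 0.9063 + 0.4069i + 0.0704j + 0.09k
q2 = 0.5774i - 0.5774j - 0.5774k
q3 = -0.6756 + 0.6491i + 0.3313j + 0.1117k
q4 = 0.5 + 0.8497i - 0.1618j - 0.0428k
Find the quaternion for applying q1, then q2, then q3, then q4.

q2 · q1 = -0.1423 + 0.512i - 0.8102j - 0.2477k
q3 · q2 · q1 = 0.0599 - 0.4298i + 0.7182j - 0.5441k
q4 · q3 · q2 · q1 = 0.4881 - 0.0452i + 0.8301j + 0.2661k
0.4881 - 0.0452i + 0.8301j + 0.2661k


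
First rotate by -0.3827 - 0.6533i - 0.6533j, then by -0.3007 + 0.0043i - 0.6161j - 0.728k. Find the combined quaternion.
-0.2846 - 0.2808i + 0.9078j - 0.1267k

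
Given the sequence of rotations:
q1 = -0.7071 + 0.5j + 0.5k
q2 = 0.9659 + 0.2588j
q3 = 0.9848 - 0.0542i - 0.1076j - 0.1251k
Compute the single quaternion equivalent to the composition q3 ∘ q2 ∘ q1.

q2 · q1 = -0.8124 + 0.1294i + 0.3j + 0.4829k
q3 · q2 · q1 = -0.7003 + 0.157i + 0.3928j + 0.5749k
-0.7003 + 0.157i + 0.3928j + 0.5749k


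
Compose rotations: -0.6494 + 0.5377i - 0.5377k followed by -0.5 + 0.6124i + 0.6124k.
0.3247 - 0.6665i + 0.6586j - 0.1288k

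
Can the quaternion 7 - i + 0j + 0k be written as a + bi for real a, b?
Yes. The quaternion 7 - i has j- and k-coefficients y = z = 0, so it lies in the complex subalgebra spanned by 1 and i.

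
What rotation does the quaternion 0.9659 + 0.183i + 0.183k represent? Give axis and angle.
axis = (√2/2, 0, √2/2), θ = π/6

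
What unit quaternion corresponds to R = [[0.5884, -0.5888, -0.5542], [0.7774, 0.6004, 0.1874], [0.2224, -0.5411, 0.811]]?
0.866 - 0.2103i - 0.2242j + 0.3944k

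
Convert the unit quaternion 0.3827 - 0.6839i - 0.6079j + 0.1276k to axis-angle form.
axis = (-0.7403, -0.658, 0.1381), θ = 3π/4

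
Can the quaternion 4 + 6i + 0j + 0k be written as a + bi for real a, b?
Yes. The quaternion 4 + 6i has j- and k-coefficients y = z = 0, so it lies in the complex subalgebra spanned by 1 and i.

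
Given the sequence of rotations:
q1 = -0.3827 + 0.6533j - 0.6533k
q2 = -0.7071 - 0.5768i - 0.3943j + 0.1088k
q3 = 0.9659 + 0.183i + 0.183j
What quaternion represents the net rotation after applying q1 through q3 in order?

q2 · q1 = 0.5993 + 0.4073i - 0.6879j + 0.0435k
q3 · q2 · q1 = 0.6302 + 0.511i - 0.5627j - 0.1584k
0.6302 + 0.511i - 0.5627j - 0.1584k


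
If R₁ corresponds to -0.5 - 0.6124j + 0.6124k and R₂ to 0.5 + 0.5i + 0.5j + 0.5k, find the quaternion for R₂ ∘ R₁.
-0.25 + 0.3624i - 0.8624j - 0.25k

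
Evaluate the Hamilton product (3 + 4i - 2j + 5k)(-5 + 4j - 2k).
3 - 36i + 30j - 15k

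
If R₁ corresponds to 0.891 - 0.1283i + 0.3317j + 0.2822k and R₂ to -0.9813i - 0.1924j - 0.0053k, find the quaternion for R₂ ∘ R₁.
-0.0606 - 0.9269i + 0.1062j - 0.3549k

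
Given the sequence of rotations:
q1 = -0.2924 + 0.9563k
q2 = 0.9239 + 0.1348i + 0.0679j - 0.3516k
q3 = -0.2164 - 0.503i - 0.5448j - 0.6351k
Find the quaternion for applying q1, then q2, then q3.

q2 · q1 = 0.0661 + 0.0255i - 0.1488j + 0.9863k
q3 · q2 · q1 = 0.5439 - 0.6706i + 0.4761j - 0.1667k
0.5439 - 0.6706i + 0.4761j - 0.1667k


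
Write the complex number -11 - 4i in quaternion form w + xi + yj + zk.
-11 - 4i + 0j + 0k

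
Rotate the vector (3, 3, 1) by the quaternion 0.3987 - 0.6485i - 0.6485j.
(2.483, 3.517, -0.682)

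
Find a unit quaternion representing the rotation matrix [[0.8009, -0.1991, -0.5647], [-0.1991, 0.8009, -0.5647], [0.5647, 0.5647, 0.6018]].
0.8949 + 0.3155i - 0.3155j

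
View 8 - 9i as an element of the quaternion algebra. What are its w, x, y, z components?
8 - 9i + 0j + 0k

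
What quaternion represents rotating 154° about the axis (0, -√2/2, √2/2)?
0.225 - 0.689j + 0.689k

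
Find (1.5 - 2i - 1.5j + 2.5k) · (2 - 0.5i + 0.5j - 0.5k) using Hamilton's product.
4 - 5.25i - 4.5j + 2.5k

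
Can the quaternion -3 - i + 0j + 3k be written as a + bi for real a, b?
No. The quaternion -3 - i + 3k has j-coefficient y = 0 and k-coefficient z = 3, not both zero, so it does not lie in the complex subalgebra spanned by 1 and i.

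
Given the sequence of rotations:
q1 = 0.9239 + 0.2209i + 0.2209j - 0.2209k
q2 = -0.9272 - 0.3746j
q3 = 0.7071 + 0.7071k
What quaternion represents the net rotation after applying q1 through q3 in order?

q2 · q1 = -0.7739 - 0.1221i - 0.5509j + 0.2876k
q3 · q2 · q1 = -0.7506 + 0.3032i - 0.4759j - 0.3439k
-0.7506 + 0.3032i - 0.4759j - 0.3439k


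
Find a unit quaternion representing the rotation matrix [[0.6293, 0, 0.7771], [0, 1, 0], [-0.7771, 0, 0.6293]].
0.9026 + 0.4305j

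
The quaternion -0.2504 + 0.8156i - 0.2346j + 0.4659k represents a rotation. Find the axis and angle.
axis = (0.8424, -0.2423, 0.4812), θ = 209°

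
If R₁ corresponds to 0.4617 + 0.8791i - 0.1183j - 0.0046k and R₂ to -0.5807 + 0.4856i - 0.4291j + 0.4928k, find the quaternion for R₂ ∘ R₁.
-0.7435 - 0.226i + 0.306j + 0.55k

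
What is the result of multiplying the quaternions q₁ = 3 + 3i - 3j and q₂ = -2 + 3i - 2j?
-21 + 3i + 3k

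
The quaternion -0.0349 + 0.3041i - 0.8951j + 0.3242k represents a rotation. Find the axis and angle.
axis = (0.3043, -0.8956, 0.3244), θ = 184°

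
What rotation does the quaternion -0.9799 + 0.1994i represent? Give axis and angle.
axis = (1, 0, 0), θ = 337°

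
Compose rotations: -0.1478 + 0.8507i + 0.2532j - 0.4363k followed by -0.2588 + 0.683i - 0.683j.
-0.3698 - 0.0231i + 0.3334j + 0.8669k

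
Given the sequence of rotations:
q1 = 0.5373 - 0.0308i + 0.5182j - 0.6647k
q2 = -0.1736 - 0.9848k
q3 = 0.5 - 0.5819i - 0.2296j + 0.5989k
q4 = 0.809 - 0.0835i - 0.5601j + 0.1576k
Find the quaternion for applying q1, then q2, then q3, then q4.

q2 · q1 = -0.7479 + 0.5157i - 0.0596j - 0.4137k
q3 · q2 · q1 = 0.1602 + 0.8237i + 0.21j - 0.5017k
q4 · q3 · q2 · q1 = 0.3951 + 0.9009i + 0.1681j + 0.0632k
0.3951 + 0.9009i + 0.1681j + 0.0632k


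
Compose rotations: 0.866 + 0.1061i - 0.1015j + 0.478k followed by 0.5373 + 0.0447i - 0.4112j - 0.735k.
0.7702 - 0.1754i - 0.51j - 0.3406k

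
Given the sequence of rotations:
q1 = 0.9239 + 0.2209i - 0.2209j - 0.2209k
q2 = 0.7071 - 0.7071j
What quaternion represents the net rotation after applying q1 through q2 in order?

q2 · q1 = 0.4971 + 0.3124i - 0.8095j
0.4971 + 0.3124i - 0.8095j


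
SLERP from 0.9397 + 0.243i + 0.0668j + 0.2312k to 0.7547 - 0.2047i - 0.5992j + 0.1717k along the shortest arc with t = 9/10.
0.802 - 0.1612i - 0.5448j + 0.1844k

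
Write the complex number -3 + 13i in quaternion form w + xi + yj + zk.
-3 + 13i + 0j + 0k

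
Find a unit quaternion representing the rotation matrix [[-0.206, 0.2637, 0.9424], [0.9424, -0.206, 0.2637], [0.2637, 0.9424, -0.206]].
0.309 + 0.5491i + 0.5491j + 0.5491k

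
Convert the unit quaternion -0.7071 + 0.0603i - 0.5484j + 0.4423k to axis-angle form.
axis = (0.0853, -0.7755, 0.6255), θ = 3π/2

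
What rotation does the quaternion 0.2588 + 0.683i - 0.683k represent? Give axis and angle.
axis = (√2/2, 0, -√2/2), θ = 5π/6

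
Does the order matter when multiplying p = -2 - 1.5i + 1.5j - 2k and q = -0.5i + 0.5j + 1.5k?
Yes: pq = 1.5 + 4.25i + 2.25j - 3k ≠ 1.5 - 2.25i - 4.25j - 3k = qp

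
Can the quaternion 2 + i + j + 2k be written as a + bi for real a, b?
No. The quaternion 2 + i + j + 2k has j-coefficient y = 1 and k-coefficient z = 2, not both zero, so it does not lie in the complex subalgebra spanned by 1 and i.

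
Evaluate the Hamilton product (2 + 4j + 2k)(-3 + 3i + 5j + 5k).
-36 + 16i + 4j - 8k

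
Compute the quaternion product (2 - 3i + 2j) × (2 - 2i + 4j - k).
-10 - 12i + 9j - 10k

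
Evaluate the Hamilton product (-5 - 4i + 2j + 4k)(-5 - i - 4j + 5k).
9 + 51i + 26j - 27k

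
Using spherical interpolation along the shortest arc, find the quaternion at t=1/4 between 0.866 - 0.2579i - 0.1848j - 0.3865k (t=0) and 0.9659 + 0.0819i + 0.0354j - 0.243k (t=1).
0.9081 - 0.1751i - 0.1315j - 0.3568k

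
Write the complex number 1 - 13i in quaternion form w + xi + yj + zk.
1 - 13i + 0j + 0k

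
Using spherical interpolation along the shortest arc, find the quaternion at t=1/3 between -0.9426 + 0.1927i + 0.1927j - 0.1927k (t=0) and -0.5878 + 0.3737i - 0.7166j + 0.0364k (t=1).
-0.9369 + 0.2924i - 0.1414j - 0.1292k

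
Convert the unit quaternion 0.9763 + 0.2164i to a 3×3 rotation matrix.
[[1, 0, 0], [0, 0.9063, -0.4225], [0, 0.4225, 0.9063]]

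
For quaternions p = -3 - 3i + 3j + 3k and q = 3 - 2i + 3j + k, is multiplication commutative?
No: pq = -27 - 9i - 3j + 3k ≠ -27 + 3i + 3j + 9k = qp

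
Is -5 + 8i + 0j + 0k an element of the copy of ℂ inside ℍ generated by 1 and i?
Yes. The quaternion -5 + 8i has j- and k-coefficients y = z = 0, so it lies in the complex subalgebra spanned by 1 and i.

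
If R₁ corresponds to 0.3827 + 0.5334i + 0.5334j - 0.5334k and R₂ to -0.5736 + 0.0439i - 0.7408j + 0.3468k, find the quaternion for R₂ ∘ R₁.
0.3372 - 0.079i - 0.3811j + 0.8572k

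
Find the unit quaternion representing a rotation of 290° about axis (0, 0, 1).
-0.8192 + 0.5736k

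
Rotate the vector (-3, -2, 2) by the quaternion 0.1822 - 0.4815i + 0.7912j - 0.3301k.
(3.905, 1.316, -0.124)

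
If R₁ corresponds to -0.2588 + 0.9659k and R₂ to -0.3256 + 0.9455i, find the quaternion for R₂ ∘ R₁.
0.0843 - 0.2447i - 0.9133j - 0.3145k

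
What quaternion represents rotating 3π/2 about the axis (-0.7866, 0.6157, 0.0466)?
-0.7071 - 0.5562i + 0.4354j + 0.033k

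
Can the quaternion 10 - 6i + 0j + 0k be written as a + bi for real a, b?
Yes. The quaternion 10 - 6i has j- and k-coefficients y = z = 0, so it lies in the complex subalgebra spanned by 1 and i.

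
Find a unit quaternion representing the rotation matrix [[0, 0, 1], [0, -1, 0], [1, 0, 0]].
0.7071i + 0.7071k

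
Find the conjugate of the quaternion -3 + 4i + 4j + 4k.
-3 - 4i - 4j - 4k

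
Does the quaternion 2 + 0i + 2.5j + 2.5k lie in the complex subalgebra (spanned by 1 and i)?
No. The quaternion 2 + 2.5j + 2.5k has j-coefficient y = 2.5 and k-coefficient z = 2.5, not both zero, so it does not lie in the complex subalgebra spanned by 1 and i.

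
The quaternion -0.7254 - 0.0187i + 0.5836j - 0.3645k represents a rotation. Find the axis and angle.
axis = (-0.0272, 0.8478, -0.5295), θ = 273°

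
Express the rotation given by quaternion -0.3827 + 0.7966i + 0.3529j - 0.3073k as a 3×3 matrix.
[[0.5621, 0.327, -0.7597], [0.7974, -0.458, 0.3928], [-0.2195, -0.8266, -0.5182]]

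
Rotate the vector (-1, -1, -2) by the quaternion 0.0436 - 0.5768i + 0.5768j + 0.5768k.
(2.277, -0.485, 0.762)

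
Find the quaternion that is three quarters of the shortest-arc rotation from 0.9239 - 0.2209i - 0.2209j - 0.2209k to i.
0.3132 - 0.9437i - 0.0749j - 0.0749k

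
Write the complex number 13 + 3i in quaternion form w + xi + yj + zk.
13 + 3i + 0j + 0k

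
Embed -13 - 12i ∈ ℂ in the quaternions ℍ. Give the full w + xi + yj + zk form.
-13 - 12i + 0j + 0k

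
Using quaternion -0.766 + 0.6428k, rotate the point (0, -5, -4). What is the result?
(-4.924, -0.868, -4)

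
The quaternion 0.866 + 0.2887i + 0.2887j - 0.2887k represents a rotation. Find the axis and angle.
axis = (√3/3, √3/3, -√3/3), θ = π/3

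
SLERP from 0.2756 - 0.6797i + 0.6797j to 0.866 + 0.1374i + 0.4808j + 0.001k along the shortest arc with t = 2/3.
0.7574 - 0.1687i + 0.6308j + 0.0007k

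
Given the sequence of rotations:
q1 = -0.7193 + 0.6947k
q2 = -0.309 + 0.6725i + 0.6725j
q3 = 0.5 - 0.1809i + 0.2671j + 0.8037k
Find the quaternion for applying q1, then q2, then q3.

q2 · q1 = 0.2223 - 0.0165i - 0.9509j - 0.2147k
q3 · q2 · q1 = 0.5347 + 0.6584i - 0.4682j + 0.2477k
0.5347 + 0.6584i - 0.4682j + 0.2477k


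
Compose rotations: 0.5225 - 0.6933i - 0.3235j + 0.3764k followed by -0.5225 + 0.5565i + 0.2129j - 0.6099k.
0.4113 + 0.5359i + 0.4936j - 0.5478k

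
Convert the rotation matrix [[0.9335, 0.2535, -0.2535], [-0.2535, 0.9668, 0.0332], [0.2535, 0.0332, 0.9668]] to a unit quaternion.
0.9832 - 0.1289j - 0.1289k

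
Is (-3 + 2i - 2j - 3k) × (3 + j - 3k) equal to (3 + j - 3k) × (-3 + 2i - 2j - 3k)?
No: pq = -16 + 15i - 3j + 2k ≠ -16 - 3i - 15j - 2k = qp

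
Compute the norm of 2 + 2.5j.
3.202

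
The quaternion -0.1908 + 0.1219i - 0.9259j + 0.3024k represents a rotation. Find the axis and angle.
axis = (0.1242, -0.9432, 0.3081), θ = 202°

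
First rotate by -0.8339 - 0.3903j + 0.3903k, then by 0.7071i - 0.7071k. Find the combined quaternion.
0.276 - 0.8656i - 0.276j + 0.3137k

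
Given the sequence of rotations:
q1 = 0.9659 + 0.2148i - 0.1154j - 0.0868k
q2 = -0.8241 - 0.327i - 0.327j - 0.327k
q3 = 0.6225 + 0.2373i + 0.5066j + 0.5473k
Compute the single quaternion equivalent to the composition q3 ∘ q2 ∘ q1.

q2 · q1 = -0.7919 - 0.5022i - 0.3194j - 0.1363k
q3 · q2 · q1 = -0.1374 - 0.3948i - 0.8425j - 0.3396k
-0.1374 - 0.3948i - 0.8425j - 0.3396k


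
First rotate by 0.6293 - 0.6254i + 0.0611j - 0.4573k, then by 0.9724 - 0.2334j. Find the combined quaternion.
0.6262 - 0.5014i - 0.0875j - 0.5906k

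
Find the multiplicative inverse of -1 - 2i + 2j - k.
-0.1 + 0.2i - 0.2j + 0.1k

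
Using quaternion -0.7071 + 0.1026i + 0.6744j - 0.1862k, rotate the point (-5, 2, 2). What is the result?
(-2.339, -0.401, -5.231)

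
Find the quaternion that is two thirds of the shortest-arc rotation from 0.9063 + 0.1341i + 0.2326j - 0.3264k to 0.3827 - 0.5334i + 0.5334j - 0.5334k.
0.627 - 0.3374i + 0.4782j - 0.5142k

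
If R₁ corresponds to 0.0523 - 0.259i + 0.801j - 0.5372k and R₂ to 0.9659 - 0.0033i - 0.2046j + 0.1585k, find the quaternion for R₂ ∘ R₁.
0.2987 - 0.2674i + 0.7202j - 0.5662k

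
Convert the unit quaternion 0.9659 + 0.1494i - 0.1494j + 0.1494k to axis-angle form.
axis = (√3/3, -√3/3, √3/3), θ = π/6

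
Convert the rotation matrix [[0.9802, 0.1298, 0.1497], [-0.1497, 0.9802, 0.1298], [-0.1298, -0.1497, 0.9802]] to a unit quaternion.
0.9925 - 0.0704i + 0.0704j - 0.0704k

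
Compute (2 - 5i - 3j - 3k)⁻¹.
0.0426 + 0.1064i + 0.0638j + 0.0638k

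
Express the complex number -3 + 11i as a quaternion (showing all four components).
-3 + 11i + 0j + 0k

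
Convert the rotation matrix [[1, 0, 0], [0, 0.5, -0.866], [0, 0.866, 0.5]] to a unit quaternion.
0.866 + 0.5i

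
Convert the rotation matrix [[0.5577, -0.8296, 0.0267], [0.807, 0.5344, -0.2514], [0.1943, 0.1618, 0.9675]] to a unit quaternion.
0.8746 + 0.1181i - 0.0479j + 0.4678k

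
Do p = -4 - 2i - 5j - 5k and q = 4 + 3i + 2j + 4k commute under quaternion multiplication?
No: pq = 20 - 30i - 35j - 25k ≠ 20 - 10i - 21j - 47k = qp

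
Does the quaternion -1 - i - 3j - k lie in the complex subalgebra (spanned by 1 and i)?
No. The quaternion -1 - i - 3j - k has j-coefficient y = -3 and k-coefficient z = -1, not both zero, so it does not lie in the complex subalgebra spanned by 1 and i.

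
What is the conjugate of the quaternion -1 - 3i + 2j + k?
-1 + 3i - 2j - k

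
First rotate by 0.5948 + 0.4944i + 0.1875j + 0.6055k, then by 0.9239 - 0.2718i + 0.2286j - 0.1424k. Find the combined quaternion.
0.7273 + 0.4602i + 0.4034j + 0.3107k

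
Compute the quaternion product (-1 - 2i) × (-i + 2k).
-2 + i + 4j - 2k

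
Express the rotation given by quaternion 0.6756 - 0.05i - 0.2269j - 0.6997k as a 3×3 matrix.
[[-0.0821, 0.9681, -0.2366], [-0.9227, 0.0158, 0.3851], [0.3766, 0.25, 0.892]]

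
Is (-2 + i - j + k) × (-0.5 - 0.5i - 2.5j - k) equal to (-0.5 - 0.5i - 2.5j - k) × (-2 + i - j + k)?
No: pq = 4i + 6j - 1.5k ≠ -3i + 5j + 4.5k = qp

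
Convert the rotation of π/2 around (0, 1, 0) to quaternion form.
0.7071 + 0.7071j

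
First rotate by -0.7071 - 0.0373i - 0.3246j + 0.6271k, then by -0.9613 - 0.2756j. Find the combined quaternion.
0.5903 - 0.137i + 0.5069j - 0.6131k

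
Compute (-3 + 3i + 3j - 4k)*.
-3 - 3i - 3j + 4k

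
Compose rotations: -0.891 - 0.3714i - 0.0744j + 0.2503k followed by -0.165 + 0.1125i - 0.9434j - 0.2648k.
0.1849 - 0.2948i + 0.923j - 0.1641k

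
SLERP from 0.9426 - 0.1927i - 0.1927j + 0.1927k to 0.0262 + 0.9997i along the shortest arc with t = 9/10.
0.1083 - 0.9934i - 0.0273j + 0.0273k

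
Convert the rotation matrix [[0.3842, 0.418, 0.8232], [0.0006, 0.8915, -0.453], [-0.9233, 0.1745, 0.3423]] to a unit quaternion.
0.809 + 0.1939i + 0.5397j - 0.129k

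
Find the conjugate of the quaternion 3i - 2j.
-3i + 2j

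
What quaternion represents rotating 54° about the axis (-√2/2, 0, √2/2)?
0.891 - 0.321i + 0.321k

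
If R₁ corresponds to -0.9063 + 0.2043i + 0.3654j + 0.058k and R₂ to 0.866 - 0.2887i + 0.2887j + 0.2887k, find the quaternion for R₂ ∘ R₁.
-0.8481 + 0.3498i + 0.1305j - 0.3759k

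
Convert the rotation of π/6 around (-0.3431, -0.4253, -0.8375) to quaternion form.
0.9659 - 0.0888i - 0.1101j - 0.2168k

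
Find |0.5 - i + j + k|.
1.803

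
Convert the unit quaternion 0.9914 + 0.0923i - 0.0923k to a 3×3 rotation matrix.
[[0.983, 0.183, -0.017], [-0.183, 0.9659, -0.183], [-0.017, 0.183, 0.983]]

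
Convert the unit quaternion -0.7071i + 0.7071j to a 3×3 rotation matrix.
[[0, -1, 0], [-1, 0, 0], [0, 0, -1]]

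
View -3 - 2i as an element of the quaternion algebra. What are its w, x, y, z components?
-3 - 2i + 0j + 0k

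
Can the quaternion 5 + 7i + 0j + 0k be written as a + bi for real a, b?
Yes. The quaternion 5 + 7i has j- and k-coefficients y = z = 0, so it lies in the complex subalgebra spanned by 1 and i.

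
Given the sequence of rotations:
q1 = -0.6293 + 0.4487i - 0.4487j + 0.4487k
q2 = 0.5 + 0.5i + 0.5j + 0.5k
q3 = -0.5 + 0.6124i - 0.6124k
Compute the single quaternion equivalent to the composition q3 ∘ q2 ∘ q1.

q2 · q1 = -0.539 + 0.3584i - 0.539j - 0.539k
q3 · q2 · q1 = -0.2801 - 0.8394i + 0.3801j + 0.2695k
-0.2801 - 0.8394i + 0.3801j + 0.2695k


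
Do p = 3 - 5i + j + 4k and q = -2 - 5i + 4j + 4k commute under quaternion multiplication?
No: pq = -51 - 17i + 10j - 11k ≠ -51 + 7i + 10j + 19k = qp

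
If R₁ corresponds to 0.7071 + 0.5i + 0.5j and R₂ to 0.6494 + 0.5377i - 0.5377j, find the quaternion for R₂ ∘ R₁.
0.4592 + 0.7049i - 0.0555j + 0.5377k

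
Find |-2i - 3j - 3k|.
√22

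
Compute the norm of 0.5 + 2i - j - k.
2.5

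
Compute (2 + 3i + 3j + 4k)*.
2 - 3i - 3j - 4k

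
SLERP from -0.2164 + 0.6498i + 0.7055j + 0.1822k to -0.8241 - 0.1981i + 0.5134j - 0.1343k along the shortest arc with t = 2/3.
-0.7194 + 0.1172i + 0.6841j - 0.0273k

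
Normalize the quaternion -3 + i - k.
-0.9045 + 0.3015i - 0.3015k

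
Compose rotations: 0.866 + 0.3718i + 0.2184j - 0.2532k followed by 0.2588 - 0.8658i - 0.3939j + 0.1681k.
0.6746 - 0.5905i - 0.4413j + 0.0374k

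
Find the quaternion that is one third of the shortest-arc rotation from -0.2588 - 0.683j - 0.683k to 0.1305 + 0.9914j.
-0.2306 - 0.845j - 0.4826k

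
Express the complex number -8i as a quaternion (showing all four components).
0 - 8i + 0j + 0k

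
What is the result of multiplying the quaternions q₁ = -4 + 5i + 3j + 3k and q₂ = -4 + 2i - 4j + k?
15 - 13i + 5j - 42k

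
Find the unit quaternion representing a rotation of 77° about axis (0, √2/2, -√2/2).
0.7826 + 0.4402j - 0.4402k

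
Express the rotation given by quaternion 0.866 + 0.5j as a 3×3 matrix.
[[0.5, 0, 0.866], [0, 1, 0], [-0.866, 0, 0.5]]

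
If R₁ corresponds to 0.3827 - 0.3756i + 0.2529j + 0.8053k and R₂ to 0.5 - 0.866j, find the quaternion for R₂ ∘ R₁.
0.4104 - 0.8852i - 0.205j + 0.0774k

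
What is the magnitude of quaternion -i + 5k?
√26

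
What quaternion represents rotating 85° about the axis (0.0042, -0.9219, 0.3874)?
0.7373 + 0.0028i - 0.6228j + 0.2617k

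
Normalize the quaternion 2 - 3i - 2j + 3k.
0.3922 - 0.5883i - 0.3922j + 0.5883k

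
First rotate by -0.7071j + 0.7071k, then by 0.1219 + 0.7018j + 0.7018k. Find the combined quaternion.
0.9925i - 0.0862j + 0.0862k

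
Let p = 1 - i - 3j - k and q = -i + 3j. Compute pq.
8 + 2i + 4j - 6k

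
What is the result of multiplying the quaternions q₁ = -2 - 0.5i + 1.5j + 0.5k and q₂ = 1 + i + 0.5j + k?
-2.75 - 1.25i + 1.5j - 3.25k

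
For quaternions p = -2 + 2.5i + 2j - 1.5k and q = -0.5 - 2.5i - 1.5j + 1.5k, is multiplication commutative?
No: pq = 12.5 + 4.5i + 2j - k ≠ 12.5 + 3i + 2j - 3.5k = qp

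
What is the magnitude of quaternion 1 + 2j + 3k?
√14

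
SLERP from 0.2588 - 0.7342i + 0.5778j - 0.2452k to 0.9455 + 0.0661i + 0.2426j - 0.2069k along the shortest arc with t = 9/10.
0.9254 - 0.0308i + 0.3024j - 0.2264k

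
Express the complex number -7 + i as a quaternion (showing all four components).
-7 + i + 0j + 0k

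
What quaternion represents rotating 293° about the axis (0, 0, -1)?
-0.8339 - 0.5519k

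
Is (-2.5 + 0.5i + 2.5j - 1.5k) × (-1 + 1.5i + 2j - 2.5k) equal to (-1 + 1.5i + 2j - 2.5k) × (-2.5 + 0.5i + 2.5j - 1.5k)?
No: pq = -7 - 7.5i - 8.5j + 5k ≠ -7 - i - 6.5j + 10.5k = qp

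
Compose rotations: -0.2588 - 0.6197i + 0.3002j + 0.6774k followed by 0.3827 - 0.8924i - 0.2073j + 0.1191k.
-0.6705 - 0.1824i + 0.6992j - 0.1679k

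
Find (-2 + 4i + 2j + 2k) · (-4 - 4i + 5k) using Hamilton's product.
14 + 2i - 36j - 10k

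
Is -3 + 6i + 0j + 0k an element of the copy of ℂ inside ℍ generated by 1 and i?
Yes. The quaternion -3 + 6i has j- and k-coefficients y = z = 0, so it lies in the complex subalgebra spanned by 1 and i.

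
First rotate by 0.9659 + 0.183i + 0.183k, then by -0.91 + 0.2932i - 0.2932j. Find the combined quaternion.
-0.9326 + 0.063i - 0.3369j - 0.1129k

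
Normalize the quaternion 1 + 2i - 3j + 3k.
0.2085 + 0.417i - 0.6255j + 0.6255k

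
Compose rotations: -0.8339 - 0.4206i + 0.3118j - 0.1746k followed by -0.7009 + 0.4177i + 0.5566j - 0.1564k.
0.5593 - 0.1019i - 0.544j + 0.6171k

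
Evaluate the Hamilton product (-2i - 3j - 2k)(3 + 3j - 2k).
5 + 6i - 13j - 12k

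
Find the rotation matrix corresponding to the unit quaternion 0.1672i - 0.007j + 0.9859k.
[[-0.9441, -0.0023, 0.3297], [-0.0023, -0.9999, -0.0138], [0.3297, -0.0138, 0.944]]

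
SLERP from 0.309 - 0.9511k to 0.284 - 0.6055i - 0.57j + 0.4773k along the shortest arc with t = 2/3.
-0.0895 + 0.4655i + 0.4382j - 0.7637k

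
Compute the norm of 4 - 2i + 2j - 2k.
√28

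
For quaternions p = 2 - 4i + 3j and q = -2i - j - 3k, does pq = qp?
No: pq = -5 - 13i - 14j + 4k ≠ -5 + 5i + 10j - 16k = qp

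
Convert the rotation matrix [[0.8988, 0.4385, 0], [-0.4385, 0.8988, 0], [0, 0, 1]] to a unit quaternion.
0.9744 - 0.225k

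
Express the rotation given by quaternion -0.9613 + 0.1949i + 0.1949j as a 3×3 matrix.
[[0.924, 0.076, -0.3747], [0.076, 0.924, 0.3747], [0.3747, -0.3747, 0.8481]]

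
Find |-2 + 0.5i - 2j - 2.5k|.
3.808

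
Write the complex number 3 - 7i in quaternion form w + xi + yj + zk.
3 - 7i + 0j + 0k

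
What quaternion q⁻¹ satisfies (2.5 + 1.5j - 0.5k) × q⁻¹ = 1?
0.2857 - 0.1714j + 0.0571k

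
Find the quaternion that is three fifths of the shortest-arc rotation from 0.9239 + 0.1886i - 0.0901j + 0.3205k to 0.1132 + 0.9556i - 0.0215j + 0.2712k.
0.5355 + 0.7667i - 0.0596j + 0.3492k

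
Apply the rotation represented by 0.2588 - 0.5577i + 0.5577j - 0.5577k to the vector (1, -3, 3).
(3.488, -1.179, 2.333)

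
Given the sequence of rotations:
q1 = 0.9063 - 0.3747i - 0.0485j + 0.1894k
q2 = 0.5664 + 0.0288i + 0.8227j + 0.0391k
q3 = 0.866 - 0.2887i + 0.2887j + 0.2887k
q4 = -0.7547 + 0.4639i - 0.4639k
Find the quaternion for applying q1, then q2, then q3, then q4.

q2 · q1 = 0.5566 - 0.0284i + 0.698j + 0.4496k
q3 · q2 · q1 = 0.1425 - 0.257i + 0.8868j + 0.3567k
q4 · q3 · q2 · q1 = 0.1772 + 0.6715i - 0.7155j + 0.0761k
0.1772 + 0.6715i - 0.7155j + 0.0761k


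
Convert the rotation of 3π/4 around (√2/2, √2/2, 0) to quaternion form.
0.3827 + 0.6533i + 0.6533j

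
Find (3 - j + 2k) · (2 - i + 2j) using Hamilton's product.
8 - 7i + 2j + 3k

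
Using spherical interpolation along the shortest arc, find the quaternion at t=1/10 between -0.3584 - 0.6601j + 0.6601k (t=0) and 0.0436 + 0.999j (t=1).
-0.3349 - 0.72j + 0.6078k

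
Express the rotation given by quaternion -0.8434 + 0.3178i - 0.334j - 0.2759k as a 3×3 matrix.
[[0.6246, -0.6777, 0.388], [0.2531, 0.6458, 0.7204], [-0.7388, -0.3518, 0.5749]]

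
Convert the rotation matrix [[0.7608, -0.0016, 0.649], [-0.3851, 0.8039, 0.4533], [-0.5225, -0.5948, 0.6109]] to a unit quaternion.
0.891 - 0.2941i + 0.3287j - 0.1076k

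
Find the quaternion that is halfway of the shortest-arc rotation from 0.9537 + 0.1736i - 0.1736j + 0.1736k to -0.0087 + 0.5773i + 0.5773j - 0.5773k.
0.6464 - 0.2711i - 0.5043j + 0.5043k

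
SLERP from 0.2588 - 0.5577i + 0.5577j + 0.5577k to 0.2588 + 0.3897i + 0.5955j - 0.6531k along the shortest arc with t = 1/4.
0.1376 - 0.624i + 0.2834j + 0.7151k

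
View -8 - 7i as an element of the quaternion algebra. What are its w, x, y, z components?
-8 - 7i + 0j + 0k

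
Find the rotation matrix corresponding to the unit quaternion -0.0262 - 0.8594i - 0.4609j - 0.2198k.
[[0.4785, 0.7807, 0.4019], [0.8037, -0.5738, 0.1576], [0.3536, 0.2476, -0.902]]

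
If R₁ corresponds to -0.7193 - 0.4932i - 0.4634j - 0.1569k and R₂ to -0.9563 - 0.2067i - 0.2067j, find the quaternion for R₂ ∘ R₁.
0.4901 + 0.6528i + 0.5594j + 0.1439k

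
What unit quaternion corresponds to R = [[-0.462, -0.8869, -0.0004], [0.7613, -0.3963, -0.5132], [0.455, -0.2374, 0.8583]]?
0.5 + 0.1379i - 0.2277j + 0.8241k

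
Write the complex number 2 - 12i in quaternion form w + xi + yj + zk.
2 - 12i + 0j + 0k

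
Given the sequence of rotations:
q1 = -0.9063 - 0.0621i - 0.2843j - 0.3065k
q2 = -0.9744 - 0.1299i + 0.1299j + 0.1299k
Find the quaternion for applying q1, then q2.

q2 · q1 = 0.9518 + 0.1754i + 0.1114j + 0.2259k
0.9518 + 0.1754i + 0.1114j + 0.2259k


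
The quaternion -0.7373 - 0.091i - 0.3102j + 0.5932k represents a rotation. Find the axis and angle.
axis = (-0.1347, -0.4592, 0.8781), θ = 275°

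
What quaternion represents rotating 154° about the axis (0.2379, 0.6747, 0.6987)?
0.225 + 0.2318i + 0.6574j + 0.6808k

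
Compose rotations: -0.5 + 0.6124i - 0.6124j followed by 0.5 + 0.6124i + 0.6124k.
-0.625 + 0.375i + 0.0688j - 0.6812k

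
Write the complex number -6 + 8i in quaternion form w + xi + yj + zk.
-6 + 8i + 0j + 0k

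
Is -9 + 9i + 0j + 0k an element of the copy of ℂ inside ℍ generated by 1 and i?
Yes. The quaternion -9 + 9i has j- and k-coefficients y = z = 0, so it lies in the complex subalgebra spanned by 1 and i.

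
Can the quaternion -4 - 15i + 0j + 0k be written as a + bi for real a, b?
Yes. The quaternion -4 - 15i has j- and k-coefficients y = z = 0, so it lies in the complex subalgebra spanned by 1 and i.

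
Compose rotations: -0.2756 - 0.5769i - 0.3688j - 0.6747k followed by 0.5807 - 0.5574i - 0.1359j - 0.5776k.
-0.9214 - 0.3027i - 0.2196j - 0.1054k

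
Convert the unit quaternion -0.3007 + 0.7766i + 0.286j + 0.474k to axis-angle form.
axis = (0.8143, 0.2999, 0.497), θ = 215°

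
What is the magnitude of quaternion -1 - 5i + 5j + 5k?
√76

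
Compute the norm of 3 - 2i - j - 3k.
√23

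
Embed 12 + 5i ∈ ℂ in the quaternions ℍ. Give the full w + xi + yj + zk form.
12 + 5i + 0j + 0k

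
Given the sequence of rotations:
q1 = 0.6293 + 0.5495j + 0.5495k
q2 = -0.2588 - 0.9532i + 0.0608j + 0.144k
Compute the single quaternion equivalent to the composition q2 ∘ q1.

q2 · q1 = -0.2754 - 0.6456i + 0.4198j - 0.5754k
-0.2754 - 0.6456i + 0.4198j - 0.5754k


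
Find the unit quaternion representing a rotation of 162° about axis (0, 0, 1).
0.1564 + 0.9877k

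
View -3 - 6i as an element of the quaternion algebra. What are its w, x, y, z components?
-3 - 6i + 0j + 0k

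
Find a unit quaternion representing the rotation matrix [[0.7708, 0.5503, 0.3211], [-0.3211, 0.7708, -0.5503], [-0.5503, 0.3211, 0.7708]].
0.91 + 0.2394i + 0.2394j - 0.2394k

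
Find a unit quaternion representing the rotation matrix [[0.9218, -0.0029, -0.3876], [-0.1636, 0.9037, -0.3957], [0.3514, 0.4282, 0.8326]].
0.9563 + 0.2154i - 0.1932j - 0.042k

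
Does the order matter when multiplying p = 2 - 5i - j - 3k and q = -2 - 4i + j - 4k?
Yes: pq = -35 + 9i - 4j - 11k ≠ -35 - 5i + 12j + 7k = qp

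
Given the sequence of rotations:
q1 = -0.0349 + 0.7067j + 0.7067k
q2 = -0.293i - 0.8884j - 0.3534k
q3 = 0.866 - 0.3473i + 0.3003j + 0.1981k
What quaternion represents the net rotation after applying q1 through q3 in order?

q2 · q1 = 0.8776 - 0.3679i + 0.2381j - 0.1947k
q3 · q2 · q1 = 0.5993 - 0.729i + 0.3292j + 0.033k
0.5993 - 0.729i + 0.3292j + 0.033k


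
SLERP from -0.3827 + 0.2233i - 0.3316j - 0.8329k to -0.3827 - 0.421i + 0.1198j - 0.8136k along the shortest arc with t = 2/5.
-0.4149 - 0.041i - 0.1612j - 0.8945k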